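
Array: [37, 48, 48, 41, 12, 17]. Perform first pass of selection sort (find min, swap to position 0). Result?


After one pass: [12, 48, 48, 41, 37, 17]


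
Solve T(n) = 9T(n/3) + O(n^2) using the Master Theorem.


a=9, b=3, c=2. log_3(9)=2 = c=2. Case 2: O(n^c log n) = O(n^2 log n)
Complexity: O(n^2 log n)


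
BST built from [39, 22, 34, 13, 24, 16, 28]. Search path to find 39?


BST root = 39
Search for 39: compare at each node
Path: [39]


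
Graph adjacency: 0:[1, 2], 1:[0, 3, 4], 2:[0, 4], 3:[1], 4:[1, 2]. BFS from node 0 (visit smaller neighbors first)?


BFS queue: start with [0]
Visit order: [0, 1, 2, 3, 4]


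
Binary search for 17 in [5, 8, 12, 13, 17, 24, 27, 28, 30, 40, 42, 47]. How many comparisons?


Search for 17:
[0,11] mid=5 arr[5]=24
[0,4] mid=2 arr[2]=12
[3,4] mid=3 arr[3]=13
[4,4] mid=4 arr[4]=17
Total: 4 comparisons


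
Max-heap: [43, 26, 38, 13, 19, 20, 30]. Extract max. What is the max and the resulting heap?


Max = 43
Replace root with last, heapify down
Resulting heap: [38, 26, 30, 13, 19, 20]


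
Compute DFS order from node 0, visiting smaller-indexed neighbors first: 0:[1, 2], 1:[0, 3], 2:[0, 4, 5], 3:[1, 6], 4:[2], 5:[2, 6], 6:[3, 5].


DFS stack-based: start with [0]
Visit order: [0, 1, 3, 6, 5, 2, 4]


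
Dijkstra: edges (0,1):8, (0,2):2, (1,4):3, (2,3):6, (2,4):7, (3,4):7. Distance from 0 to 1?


Dijkstra from 0:
Distances: {0: 0, 1: 8, 2: 2, 3: 8, 4: 9}
Shortest distance to 1 = 8, path = [0, 1]


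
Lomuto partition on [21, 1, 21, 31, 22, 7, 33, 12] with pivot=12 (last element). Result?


Elements <= 12 go left of pivot.
Result: [1, 7, 12, 31, 22, 21, 33, 21], pivot at index 2


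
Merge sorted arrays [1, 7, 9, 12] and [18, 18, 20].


Compare heads, take smaller each step.
Merged: [1, 7, 9, 12, 18, 18, 20]


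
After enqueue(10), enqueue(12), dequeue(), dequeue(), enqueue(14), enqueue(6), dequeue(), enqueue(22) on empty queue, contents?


enqueue(10) -> [10]
enqueue(12) -> [10, 12]
dequeue() returns 10 -> [12]
dequeue() returns 12 -> []
enqueue(14) -> [14]
enqueue(6) -> [14, 6]
dequeue() returns 14 -> [6]
enqueue(22) -> [6, 22]
Final queue (front to back): [6, 22]


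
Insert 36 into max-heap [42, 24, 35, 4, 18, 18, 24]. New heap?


Append 36: [42, 24, 35, 4, 18, 18, 24, 36]
Bubble up: swap idx 7(36) with idx 3(4); swap idx 3(36) with idx 1(24)
Result: [42, 36, 35, 24, 18, 18, 24, 4]


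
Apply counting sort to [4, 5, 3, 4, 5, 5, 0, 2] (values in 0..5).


Count array: [1, 0, 1, 1, 2, 3]
Reconstruct: [0, 2, 3, 4, 4, 5, 5, 5]


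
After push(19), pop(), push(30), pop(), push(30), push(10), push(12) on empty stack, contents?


push(19) -> [19]
pop() returns 19 -> []
push(30) -> [30]
pop() returns 30 -> []
push(30) -> [30]
push(10) -> [30, 10]
push(12) -> [30, 10, 12]
Final stack (bottom to top): [30, 10, 12]


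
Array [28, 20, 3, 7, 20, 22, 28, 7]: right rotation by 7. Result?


Right rotate by 7: [20, 3, 7, 20, 22, 28, 7, 28]


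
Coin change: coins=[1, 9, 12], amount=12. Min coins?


dp[0]=0; dp[i]=1+min(dp[i-c] for c in coins)
...dp[7]=7, dp[8]=8, dp[9]=1, dp[10]=2, dp[11]=3, dp[12]=1
Minimum coins for 12 = 1


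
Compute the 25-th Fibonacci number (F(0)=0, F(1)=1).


F(n)=F(n-1)+F(n-2)
...F(23)=28657, F(24)=46368, F(25)=75025


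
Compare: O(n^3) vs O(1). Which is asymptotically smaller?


constant grows slower than cubic
O(1) is asymptotically smaller; O(n^3) grows faster


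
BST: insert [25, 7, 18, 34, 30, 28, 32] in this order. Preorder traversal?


Root = 25; build tree by BST insertion.
Preorder traversal: [25, 7, 18, 34, 30, 28, 32]


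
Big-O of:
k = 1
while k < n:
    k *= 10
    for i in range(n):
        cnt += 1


Per nesting level: O(log n) * O(n) = O(n log n)
Complexity: O(n log n)


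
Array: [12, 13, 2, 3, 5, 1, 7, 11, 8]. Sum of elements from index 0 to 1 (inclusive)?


Prefix sums: [0, 12, 25, 27, 30, 35, 36, 43, 54, 62]
Sum[0..1] = prefix[2] - prefix[0] = 25 - 0 = 25


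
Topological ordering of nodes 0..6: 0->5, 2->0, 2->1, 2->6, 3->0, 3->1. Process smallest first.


Kahn's algorithm, process smallest node first
Order: [2, 3, 0, 1, 4, 5, 6]


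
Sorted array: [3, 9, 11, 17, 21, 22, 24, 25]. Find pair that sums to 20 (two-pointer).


Two pointers: lo=0, hi=7
Found pair: (3, 17) summing to 20


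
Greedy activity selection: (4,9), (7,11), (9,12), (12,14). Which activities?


Greedy: pick earliest-ending, then skip overlaps.
Selected (3 activities): [(4, 9), (9, 12), (12, 14)]


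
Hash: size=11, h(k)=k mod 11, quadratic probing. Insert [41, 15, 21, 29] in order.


Insertions: 41->slot 8; 15->slot 4; 21->slot 10; 29->slot 7
Table: [None, None, None, None, 15, None, None, 29, 41, None, 21]


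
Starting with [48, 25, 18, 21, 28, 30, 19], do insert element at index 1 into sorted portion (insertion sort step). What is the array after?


After one pass: [25, 48, 18, 21, 28, 30, 19]


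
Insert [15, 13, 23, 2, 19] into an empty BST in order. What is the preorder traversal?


Root = 15; build tree by BST insertion.
Preorder traversal: [15, 13, 2, 23, 19]


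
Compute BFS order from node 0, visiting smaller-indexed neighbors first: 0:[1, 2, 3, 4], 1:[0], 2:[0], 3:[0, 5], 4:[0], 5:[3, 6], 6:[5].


BFS queue: start with [0]
Visit order: [0, 1, 2, 3, 4, 5, 6]


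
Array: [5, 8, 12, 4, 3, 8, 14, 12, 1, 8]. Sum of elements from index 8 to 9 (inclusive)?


Prefix sums: [0, 5, 13, 25, 29, 32, 40, 54, 66, 67, 75]
Sum[8..9] = prefix[10] - prefix[8] = 75 - 66 = 9


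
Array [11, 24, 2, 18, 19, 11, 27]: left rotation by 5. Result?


Left rotate by 5: [11, 27, 11, 24, 2, 18, 19]


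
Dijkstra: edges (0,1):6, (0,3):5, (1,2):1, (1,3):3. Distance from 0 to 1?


Dijkstra from 0:
Distances: {0: 0, 1: 6, 2: 7, 3: 5}
Shortest distance to 1 = 6, path = [0, 1]


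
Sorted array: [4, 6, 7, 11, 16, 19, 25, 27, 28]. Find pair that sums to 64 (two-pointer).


Two pointers: lo=0, hi=8
No pair sums to 64


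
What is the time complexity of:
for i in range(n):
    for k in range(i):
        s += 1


Per nesting level: O(n) * O(n) [triangular over i] = O(n^2)
Complexity: O(n^2)


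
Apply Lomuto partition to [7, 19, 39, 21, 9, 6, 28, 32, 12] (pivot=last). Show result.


Elements <= 12 go left of pivot.
Result: [7, 9, 6, 12, 19, 39, 28, 32, 21], pivot at index 3


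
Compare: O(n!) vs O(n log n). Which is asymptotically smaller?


linearithmic grows slower than factorial
O(n log n) is asymptotically smaller; O(n!) grows faster


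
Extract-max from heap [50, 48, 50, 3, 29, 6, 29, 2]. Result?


Max = 50
Replace root with last, heapify down
Resulting heap: [50, 48, 29, 3, 29, 6, 2]


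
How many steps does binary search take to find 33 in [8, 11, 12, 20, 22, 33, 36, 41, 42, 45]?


Search for 33:
[0,9] mid=4 arr[4]=22
[5,9] mid=7 arr[7]=41
[5,6] mid=5 arr[5]=33
Total: 3 comparisons


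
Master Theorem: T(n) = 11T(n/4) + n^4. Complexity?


a=11, b=4, c=4. log_4(11)=1.730 < c=4. Case 3: O(n^c) = O(n^4)
Complexity: O(n^4)


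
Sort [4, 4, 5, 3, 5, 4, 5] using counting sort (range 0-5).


Count array: [0, 0, 0, 1, 3, 3]
Reconstruct: [3, 4, 4, 4, 5, 5, 5]


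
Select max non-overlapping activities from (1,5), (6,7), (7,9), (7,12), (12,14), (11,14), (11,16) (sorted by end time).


Greedy: pick earliest-ending, then skip overlaps.
Selected (4 activities): [(1, 5), (6, 7), (7, 9), (12, 14)]


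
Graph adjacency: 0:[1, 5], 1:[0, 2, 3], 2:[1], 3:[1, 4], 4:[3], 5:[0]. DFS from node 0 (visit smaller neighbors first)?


DFS stack-based: start with [0]
Visit order: [0, 1, 2, 3, 4, 5]


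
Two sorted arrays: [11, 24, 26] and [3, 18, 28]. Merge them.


Compare heads, take smaller each step.
Merged: [3, 11, 18, 24, 26, 28]


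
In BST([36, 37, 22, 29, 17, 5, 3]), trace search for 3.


BST root = 36
Search for 3: compare at each node
Path: [36, 22, 17, 5, 3]


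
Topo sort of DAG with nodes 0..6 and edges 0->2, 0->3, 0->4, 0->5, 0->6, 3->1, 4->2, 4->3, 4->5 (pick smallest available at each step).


Kahn's algorithm, process smallest node first
Order: [0, 4, 2, 3, 1, 5, 6]


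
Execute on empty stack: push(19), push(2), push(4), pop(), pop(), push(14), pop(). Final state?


push(19) -> [19]
push(2) -> [19, 2]
push(4) -> [19, 2, 4]
pop() returns 4 -> [19, 2]
pop() returns 2 -> [19]
push(14) -> [19, 14]
pop() returns 14 -> [19]
Final stack (bottom to top): [19]


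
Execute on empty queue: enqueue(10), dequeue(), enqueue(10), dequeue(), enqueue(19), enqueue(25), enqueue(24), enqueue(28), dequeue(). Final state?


enqueue(10) -> [10]
dequeue() returns 10 -> []
enqueue(10) -> [10]
dequeue() returns 10 -> []
enqueue(19) -> [19]
enqueue(25) -> [19, 25]
enqueue(24) -> [19, 25, 24]
enqueue(28) -> [19, 25, 24, 28]
dequeue() returns 19 -> [25, 24, 28]
Final queue (front to back): [25, 24, 28]


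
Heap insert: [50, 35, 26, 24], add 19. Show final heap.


Append 19: [50, 35, 26, 24, 19]
Bubble up: no swaps needed
Result: [50, 35, 26, 24, 19]


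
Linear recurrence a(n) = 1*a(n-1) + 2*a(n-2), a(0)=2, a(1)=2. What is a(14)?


Build bottom-up:
...a(12)=5462, a(13)=10922, a(14)=1*10922+2*5462=21846


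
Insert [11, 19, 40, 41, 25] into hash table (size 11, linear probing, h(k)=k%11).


Insertions: 11->slot 0; 19->slot 8; 40->slot 7; 41->slot 9; 25->slot 3
Table: [11, None, None, 25, None, None, None, 40, 19, 41, None]


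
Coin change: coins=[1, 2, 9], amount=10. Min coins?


dp[0]=0; dp[i]=1+min(dp[i-c] for c in coins)
...dp[5]=3, dp[6]=3, dp[7]=4, dp[8]=4, dp[9]=1, dp[10]=2
Minimum coins for 10 = 2


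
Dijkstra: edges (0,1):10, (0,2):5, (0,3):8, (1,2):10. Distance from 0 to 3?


Dijkstra from 0:
Distances: {0: 0, 1: 10, 2: 5, 3: 8}
Shortest distance to 3 = 8, path = [0, 3]


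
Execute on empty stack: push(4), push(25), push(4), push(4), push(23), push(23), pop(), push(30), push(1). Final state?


push(4) -> [4]
push(25) -> [4, 25]
push(4) -> [4, 25, 4]
push(4) -> [4, 25, 4, 4]
push(23) -> [4, 25, 4, 4, 23]
push(23) -> [4, 25, 4, 4, 23, 23]
pop() returns 23 -> [4, 25, 4, 4, 23]
push(30) -> [4, 25, 4, 4, 23, 30]
push(1) -> [4, 25, 4, 4, 23, 30, 1]
Final stack (bottom to top): [4, 25, 4, 4, 23, 30, 1]


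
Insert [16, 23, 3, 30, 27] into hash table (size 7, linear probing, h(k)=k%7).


Insertions: 16->slot 2; 23->slot 3; 3->slot 4; 30->slot 5; 27->slot 6
Table: [None, None, 16, 23, 3, 30, 27]


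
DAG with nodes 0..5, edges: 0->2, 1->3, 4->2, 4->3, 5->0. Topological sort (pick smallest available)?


Kahn's algorithm, process smallest node first
Order: [1, 4, 3, 5, 0, 2]


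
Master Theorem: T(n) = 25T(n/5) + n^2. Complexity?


a=25, b=5, c=2. log_5(25)=2 = c=2. Case 2: O(n^c log n) = O(n^2 log n)
Complexity: O(n^2 log n)


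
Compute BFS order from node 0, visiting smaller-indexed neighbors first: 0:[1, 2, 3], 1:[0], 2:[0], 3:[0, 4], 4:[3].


BFS queue: start with [0]
Visit order: [0, 1, 2, 3, 4]


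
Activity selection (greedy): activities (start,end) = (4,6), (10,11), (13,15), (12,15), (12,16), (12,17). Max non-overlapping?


Greedy: pick earliest-ending, then skip overlaps.
Selected (3 activities): [(4, 6), (10, 11), (13, 15)]


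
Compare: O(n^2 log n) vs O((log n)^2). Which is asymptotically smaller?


polylogarithmic grows slower than n^2 log n
O((log n)^2) is asymptotically smaller; O(n^2 log n) grows faster


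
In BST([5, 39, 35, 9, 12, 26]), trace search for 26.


BST root = 5
Search for 26: compare at each node
Path: [5, 39, 35, 9, 12, 26]


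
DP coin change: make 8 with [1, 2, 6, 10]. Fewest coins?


dp[0]=0; dp[i]=1+min(dp[i-c] for c in coins)
...dp[3]=2, dp[4]=2, dp[5]=3, dp[6]=1, dp[7]=2, dp[8]=2
Minimum coins for 8 = 2


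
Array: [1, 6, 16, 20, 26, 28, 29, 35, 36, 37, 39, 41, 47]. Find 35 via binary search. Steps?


Search for 35:
[0,12] mid=6 arr[6]=29
[7,12] mid=9 arr[9]=37
[7,8] mid=7 arr[7]=35
Total: 3 comparisons


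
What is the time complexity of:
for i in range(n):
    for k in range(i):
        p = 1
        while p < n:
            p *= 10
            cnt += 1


Per nesting level: O(n) * O(n) [triangular over i] * O(log n) = O(n^2 log n)
Complexity: O(n^2 log n)


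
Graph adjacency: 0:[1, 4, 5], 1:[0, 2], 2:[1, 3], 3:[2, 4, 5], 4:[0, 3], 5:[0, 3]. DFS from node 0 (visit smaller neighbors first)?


DFS stack-based: start with [0]
Visit order: [0, 1, 2, 3, 4, 5]


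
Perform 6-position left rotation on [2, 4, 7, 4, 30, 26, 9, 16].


Left rotate by 6: [9, 16, 2, 4, 7, 4, 30, 26]


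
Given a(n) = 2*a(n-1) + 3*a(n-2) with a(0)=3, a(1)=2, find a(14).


Build bottom-up:
...a(12)=664303, a(13)=1992902, a(14)=2*1992902+3*664303=5978713


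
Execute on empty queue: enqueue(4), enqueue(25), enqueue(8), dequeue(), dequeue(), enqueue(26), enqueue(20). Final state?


enqueue(4) -> [4]
enqueue(25) -> [4, 25]
enqueue(8) -> [4, 25, 8]
dequeue() returns 4 -> [25, 8]
dequeue() returns 25 -> [8]
enqueue(26) -> [8, 26]
enqueue(20) -> [8, 26, 20]
Final queue (front to back): [8, 26, 20]


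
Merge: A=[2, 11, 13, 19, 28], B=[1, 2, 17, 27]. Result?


Compare heads, take smaller each step.
Merged: [1, 2, 2, 11, 13, 17, 19, 27, 28]


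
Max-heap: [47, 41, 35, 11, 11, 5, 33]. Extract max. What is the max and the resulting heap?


Max = 47
Replace root with last, heapify down
Resulting heap: [41, 33, 35, 11, 11, 5]


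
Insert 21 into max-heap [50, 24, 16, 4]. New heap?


Append 21: [50, 24, 16, 4, 21]
Bubble up: no swaps needed
Result: [50, 24, 16, 4, 21]


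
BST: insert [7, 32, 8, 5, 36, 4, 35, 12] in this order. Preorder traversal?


Root = 7; build tree by BST insertion.
Preorder traversal: [7, 5, 4, 32, 8, 12, 36, 35]


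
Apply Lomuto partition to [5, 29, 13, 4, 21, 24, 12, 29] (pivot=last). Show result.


Elements <= 29 go left of pivot.
Result: [5, 29, 13, 4, 21, 24, 12, 29], pivot at index 7


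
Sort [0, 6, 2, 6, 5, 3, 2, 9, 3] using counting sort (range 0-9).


Count array: [1, 0, 2, 2, 0, 1, 2, 0, 0, 1]
Reconstruct: [0, 2, 2, 3, 3, 5, 6, 6, 9]


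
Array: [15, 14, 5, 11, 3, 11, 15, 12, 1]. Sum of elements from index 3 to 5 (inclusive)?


Prefix sums: [0, 15, 29, 34, 45, 48, 59, 74, 86, 87]
Sum[3..5] = prefix[6] - prefix[3] = 59 - 34 = 25


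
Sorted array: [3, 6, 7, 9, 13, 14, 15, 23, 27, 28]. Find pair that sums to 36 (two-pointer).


Two pointers: lo=0, hi=9
Found pair: (9, 27) summing to 36


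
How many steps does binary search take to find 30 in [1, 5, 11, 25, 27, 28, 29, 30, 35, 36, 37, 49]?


Search for 30:
[0,11] mid=5 arr[5]=28
[6,11] mid=8 arr[8]=35
[6,7] mid=6 arr[6]=29
[7,7] mid=7 arr[7]=30
Total: 4 comparisons


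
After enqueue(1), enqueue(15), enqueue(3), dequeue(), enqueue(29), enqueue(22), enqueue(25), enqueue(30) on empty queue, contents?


enqueue(1) -> [1]
enqueue(15) -> [1, 15]
enqueue(3) -> [1, 15, 3]
dequeue() returns 1 -> [15, 3]
enqueue(29) -> [15, 3, 29]
enqueue(22) -> [15, 3, 29, 22]
enqueue(25) -> [15, 3, 29, 22, 25]
enqueue(30) -> [15, 3, 29, 22, 25, 30]
Final queue (front to back): [15, 3, 29, 22, 25, 30]


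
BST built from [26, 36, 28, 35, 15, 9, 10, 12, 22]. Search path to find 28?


BST root = 26
Search for 28: compare at each node
Path: [26, 36, 28]


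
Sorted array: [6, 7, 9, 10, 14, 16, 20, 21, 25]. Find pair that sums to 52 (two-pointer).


Two pointers: lo=0, hi=8
No pair sums to 52


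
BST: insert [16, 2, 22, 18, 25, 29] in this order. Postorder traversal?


Root = 16; build tree by BST insertion.
Postorder traversal: [2, 18, 29, 25, 22, 16]


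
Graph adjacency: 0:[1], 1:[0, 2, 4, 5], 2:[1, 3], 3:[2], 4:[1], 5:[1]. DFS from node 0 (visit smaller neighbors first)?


DFS stack-based: start with [0]
Visit order: [0, 1, 2, 3, 4, 5]


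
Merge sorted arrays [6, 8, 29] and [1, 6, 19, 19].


Compare heads, take smaller each step.
Merged: [1, 6, 6, 8, 19, 19, 29]


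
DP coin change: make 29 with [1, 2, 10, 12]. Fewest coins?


dp[0]=0; dp[i]=1+min(dp[i-c] for c in coins)
...dp[24]=2, dp[25]=3, dp[26]=3, dp[27]=4, dp[28]=4, dp[29]=5
Minimum coins for 29 = 5


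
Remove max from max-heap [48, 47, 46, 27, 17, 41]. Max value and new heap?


Max = 48
Replace root with last, heapify down
Resulting heap: [47, 41, 46, 27, 17]


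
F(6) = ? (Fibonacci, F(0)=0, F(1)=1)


F(n)=F(n-1)+F(n-2)
...F(4)=3, F(5)=5, F(6)=8


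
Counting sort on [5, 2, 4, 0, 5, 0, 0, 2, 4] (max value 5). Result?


Count array: [3, 0, 2, 0, 2, 2]
Reconstruct: [0, 0, 0, 2, 2, 4, 4, 5, 5]


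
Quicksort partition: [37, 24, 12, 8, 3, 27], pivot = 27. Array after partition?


Elements <= 27 go left of pivot.
Result: [24, 12, 8, 3, 27, 37], pivot at index 4


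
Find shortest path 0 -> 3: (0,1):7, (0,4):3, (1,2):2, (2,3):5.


Dijkstra from 0:
Distances: {0: 0, 1: 7, 2: 9, 3: 14, 4: 3}
Shortest distance to 3 = 14, path = [0, 1, 2, 3]


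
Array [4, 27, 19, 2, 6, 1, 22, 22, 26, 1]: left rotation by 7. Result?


Left rotate by 7: [22, 26, 1, 4, 27, 19, 2, 6, 1, 22]


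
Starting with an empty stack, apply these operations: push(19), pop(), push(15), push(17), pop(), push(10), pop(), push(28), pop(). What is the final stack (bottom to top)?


push(19) -> [19]
pop() returns 19 -> []
push(15) -> [15]
push(17) -> [15, 17]
pop() returns 17 -> [15]
push(10) -> [15, 10]
pop() returns 10 -> [15]
push(28) -> [15, 28]
pop() returns 28 -> [15]
Final stack (bottom to top): [15]


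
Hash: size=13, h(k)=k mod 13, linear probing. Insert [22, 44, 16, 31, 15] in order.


Insertions: 22->slot 9; 44->slot 5; 16->slot 3; 31->slot 6; 15->slot 2
Table: [None, None, 15, 16, None, 44, 31, None, None, 22, None, None, None]


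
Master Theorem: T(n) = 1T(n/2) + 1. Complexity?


a=1, b=2, c=0. log_2(1)=0 = c=0. Case 2: O(n^c log n) = O(log n)
Complexity: O(log n)


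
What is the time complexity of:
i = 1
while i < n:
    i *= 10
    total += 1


Per nesting level: O(log n) = O(log n)
Complexity: O(log n)


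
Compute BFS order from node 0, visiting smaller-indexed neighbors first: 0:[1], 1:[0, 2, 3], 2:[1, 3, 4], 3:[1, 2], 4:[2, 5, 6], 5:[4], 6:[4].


BFS queue: start with [0]
Visit order: [0, 1, 2, 3, 4, 5, 6]


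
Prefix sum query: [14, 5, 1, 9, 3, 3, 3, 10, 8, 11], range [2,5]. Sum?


Prefix sums: [0, 14, 19, 20, 29, 32, 35, 38, 48, 56, 67]
Sum[2..5] = prefix[6] - prefix[2] = 35 - 19 = 16


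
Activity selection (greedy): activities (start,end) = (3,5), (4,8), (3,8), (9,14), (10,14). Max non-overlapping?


Greedy: pick earliest-ending, then skip overlaps.
Selected (2 activities): [(3, 5), (9, 14)]


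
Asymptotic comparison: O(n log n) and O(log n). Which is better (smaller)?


logarithmic grows slower than linearithmic
O(log n) is asymptotically smaller; O(n log n) grows faster


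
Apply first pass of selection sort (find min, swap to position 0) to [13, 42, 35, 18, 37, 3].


After one pass: [3, 42, 35, 18, 37, 13]


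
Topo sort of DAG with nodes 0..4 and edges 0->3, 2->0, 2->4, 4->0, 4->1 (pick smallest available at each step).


Kahn's algorithm, process smallest node first
Order: [2, 4, 0, 1, 3]


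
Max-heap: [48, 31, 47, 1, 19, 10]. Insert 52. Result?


Append 52: [48, 31, 47, 1, 19, 10, 52]
Bubble up: swap idx 6(52) with idx 2(47); swap idx 2(52) with idx 0(48)
Result: [52, 31, 48, 1, 19, 10, 47]


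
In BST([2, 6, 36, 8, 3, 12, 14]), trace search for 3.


BST root = 2
Search for 3: compare at each node
Path: [2, 6, 3]


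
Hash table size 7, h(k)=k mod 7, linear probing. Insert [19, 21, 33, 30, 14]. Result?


Insertions: 19->slot 5; 21->slot 0; 33->slot 6; 30->slot 2; 14->slot 1
Table: [21, 14, 30, None, None, 19, 33]


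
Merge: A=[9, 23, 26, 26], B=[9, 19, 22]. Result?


Compare heads, take smaller each step.
Merged: [9, 9, 19, 22, 23, 26, 26]


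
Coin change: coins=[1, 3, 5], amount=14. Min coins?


dp[0]=0; dp[i]=1+min(dp[i-c] for c in coins)
...dp[9]=3, dp[10]=2, dp[11]=3, dp[12]=4, dp[13]=3, dp[14]=4
Minimum coins for 14 = 4


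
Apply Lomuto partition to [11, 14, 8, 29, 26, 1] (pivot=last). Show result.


Elements <= 1 go left of pivot.
Result: [1, 14, 8, 29, 26, 11], pivot at index 0


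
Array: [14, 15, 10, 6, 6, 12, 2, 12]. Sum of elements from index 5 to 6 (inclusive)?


Prefix sums: [0, 14, 29, 39, 45, 51, 63, 65, 77]
Sum[5..6] = prefix[7] - prefix[5] = 65 - 51 = 14


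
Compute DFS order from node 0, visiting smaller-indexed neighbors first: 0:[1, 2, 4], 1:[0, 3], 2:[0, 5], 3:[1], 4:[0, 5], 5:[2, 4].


DFS stack-based: start with [0]
Visit order: [0, 1, 3, 2, 5, 4]


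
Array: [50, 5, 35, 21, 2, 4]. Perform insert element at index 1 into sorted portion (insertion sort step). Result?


After one pass: [5, 50, 35, 21, 2, 4]


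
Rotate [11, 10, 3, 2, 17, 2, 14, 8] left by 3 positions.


Left rotate by 3: [2, 17, 2, 14, 8, 11, 10, 3]


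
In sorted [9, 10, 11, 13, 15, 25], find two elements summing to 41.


Two pointers: lo=0, hi=5
No pair sums to 41


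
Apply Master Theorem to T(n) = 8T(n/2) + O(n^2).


a=8, b=2, c=2. log_2(8)=3 > c=2. Case 1: O(n^log_b(a)) = O(n^3)
Complexity: O(n^3)


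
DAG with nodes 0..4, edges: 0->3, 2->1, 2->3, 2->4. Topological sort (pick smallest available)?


Kahn's algorithm, process smallest node first
Order: [0, 2, 1, 3, 4]


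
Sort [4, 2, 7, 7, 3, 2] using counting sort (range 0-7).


Count array: [0, 0, 2, 1, 1, 0, 0, 2]
Reconstruct: [2, 2, 3, 4, 7, 7]


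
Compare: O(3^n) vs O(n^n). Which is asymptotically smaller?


exponential (base 3) grows slower than n^n
O(3^n) is asymptotically smaller; O(n^n) grows faster


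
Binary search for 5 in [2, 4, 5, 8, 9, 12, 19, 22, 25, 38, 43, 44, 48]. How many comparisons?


Search for 5:
[0,12] mid=6 arr[6]=19
[0,5] mid=2 arr[2]=5
Total: 2 comparisons


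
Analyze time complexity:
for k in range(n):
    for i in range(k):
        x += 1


Per nesting level: O(n) * O(n) [triangular over k] = O(n^2)
Complexity: O(n^2)


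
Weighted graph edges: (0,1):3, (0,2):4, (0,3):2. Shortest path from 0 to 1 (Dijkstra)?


Dijkstra from 0:
Distances: {0: 0, 1: 3, 2: 4, 3: 2}
Shortest distance to 1 = 3, path = [0, 1]


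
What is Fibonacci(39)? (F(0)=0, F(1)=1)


F(n)=F(n-1)+F(n-2)
...F(37)=24157817, F(38)=39088169, F(39)=63245986


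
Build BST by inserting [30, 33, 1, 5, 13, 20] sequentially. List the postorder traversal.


Root = 30; build tree by BST insertion.
Postorder traversal: [20, 13, 5, 1, 33, 30]


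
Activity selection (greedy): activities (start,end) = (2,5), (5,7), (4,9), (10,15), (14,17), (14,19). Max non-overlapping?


Greedy: pick earliest-ending, then skip overlaps.
Selected (3 activities): [(2, 5), (5, 7), (10, 15)]


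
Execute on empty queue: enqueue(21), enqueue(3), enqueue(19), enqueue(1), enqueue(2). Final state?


enqueue(21) -> [21]
enqueue(3) -> [21, 3]
enqueue(19) -> [21, 3, 19]
enqueue(1) -> [21, 3, 19, 1]
enqueue(2) -> [21, 3, 19, 1, 2]
Final queue (front to back): [21, 3, 19, 1, 2]


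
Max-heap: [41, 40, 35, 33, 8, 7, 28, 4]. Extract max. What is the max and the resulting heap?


Max = 41
Replace root with last, heapify down
Resulting heap: [40, 33, 35, 4, 8, 7, 28]


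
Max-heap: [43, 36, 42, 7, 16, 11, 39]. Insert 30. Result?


Append 30: [43, 36, 42, 7, 16, 11, 39, 30]
Bubble up: swap idx 7(30) with idx 3(7)
Result: [43, 36, 42, 30, 16, 11, 39, 7]


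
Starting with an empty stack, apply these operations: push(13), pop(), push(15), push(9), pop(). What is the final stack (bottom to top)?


push(13) -> [13]
pop() returns 13 -> []
push(15) -> [15]
push(9) -> [15, 9]
pop() returns 9 -> [15]
Final stack (bottom to top): [15]


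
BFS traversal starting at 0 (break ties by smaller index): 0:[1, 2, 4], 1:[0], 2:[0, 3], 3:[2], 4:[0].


BFS queue: start with [0]
Visit order: [0, 1, 2, 4, 3]


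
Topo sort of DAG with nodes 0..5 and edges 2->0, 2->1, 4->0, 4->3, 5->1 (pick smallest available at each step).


Kahn's algorithm, process smallest node first
Order: [2, 4, 0, 3, 5, 1]


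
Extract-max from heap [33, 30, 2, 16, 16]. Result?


Max = 33
Replace root with last, heapify down
Resulting heap: [30, 16, 2, 16]


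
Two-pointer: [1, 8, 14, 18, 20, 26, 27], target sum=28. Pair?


Two pointers: lo=0, hi=6
Found pair: (1, 27) summing to 28


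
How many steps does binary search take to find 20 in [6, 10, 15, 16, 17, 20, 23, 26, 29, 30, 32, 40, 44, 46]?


Search for 20:
[0,13] mid=6 arr[6]=23
[0,5] mid=2 arr[2]=15
[3,5] mid=4 arr[4]=17
[5,5] mid=5 arr[5]=20
Total: 4 comparisons


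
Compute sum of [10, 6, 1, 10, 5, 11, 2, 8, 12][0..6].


Prefix sums: [0, 10, 16, 17, 27, 32, 43, 45, 53, 65]
Sum[0..6] = prefix[7] - prefix[0] = 45 - 0 = 45


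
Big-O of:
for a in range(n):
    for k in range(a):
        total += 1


Per nesting level: O(n) * O(n) [triangular over a] = O(n^2)
Complexity: O(n^2)


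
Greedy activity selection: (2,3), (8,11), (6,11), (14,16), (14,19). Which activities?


Greedy: pick earliest-ending, then skip overlaps.
Selected (3 activities): [(2, 3), (8, 11), (14, 16)]


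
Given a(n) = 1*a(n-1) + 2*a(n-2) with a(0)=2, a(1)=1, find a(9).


Build bottom-up:
...a(7)=127, a(8)=257, a(9)=1*257+2*127=511


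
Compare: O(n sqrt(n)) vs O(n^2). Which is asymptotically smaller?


n^1.5 grows slower than quadratic
O(n sqrt(n)) is asymptotically smaller; O(n^2) grows faster


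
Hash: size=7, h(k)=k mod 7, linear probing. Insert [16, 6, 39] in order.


Insertions: 16->slot 2; 6->slot 6; 39->slot 4
Table: [None, None, 16, None, 39, None, 6]


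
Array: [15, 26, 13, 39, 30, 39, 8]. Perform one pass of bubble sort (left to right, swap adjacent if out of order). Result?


After one pass: [15, 13, 26, 30, 39, 8, 39]


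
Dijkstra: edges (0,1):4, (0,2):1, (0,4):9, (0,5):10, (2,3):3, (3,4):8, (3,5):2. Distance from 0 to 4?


Dijkstra from 0:
Distances: {0: 0, 1: 4, 2: 1, 3: 4, 4: 9, 5: 6}
Shortest distance to 4 = 9, path = [0, 4]


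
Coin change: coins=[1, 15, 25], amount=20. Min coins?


dp[0]=0; dp[i]=1+min(dp[i-c] for c in coins)
...dp[15]=1, dp[16]=2, dp[17]=3, dp[18]=4, dp[19]=5, dp[20]=6
Minimum coins for 20 = 6


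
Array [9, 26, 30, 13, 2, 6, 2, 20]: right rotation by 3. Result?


Right rotate by 3: [6, 2, 20, 9, 26, 30, 13, 2]


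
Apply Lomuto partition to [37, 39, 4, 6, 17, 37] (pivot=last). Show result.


Elements <= 37 go left of pivot.
Result: [37, 4, 6, 17, 37, 39], pivot at index 4


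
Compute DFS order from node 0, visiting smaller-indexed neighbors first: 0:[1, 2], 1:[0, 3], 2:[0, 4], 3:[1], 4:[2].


DFS stack-based: start with [0]
Visit order: [0, 1, 3, 2, 4]


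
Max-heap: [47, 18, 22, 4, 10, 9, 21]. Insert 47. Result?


Append 47: [47, 18, 22, 4, 10, 9, 21, 47]
Bubble up: swap idx 7(47) with idx 3(4); swap idx 3(47) with idx 1(18)
Result: [47, 47, 22, 18, 10, 9, 21, 4]


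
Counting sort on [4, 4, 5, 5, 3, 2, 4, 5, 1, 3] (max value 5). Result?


Count array: [0, 1, 1, 2, 3, 3]
Reconstruct: [1, 2, 3, 3, 4, 4, 4, 5, 5, 5]


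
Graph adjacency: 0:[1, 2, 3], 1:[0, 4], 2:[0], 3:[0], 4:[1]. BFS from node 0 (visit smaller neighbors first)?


BFS queue: start with [0]
Visit order: [0, 1, 2, 3, 4]


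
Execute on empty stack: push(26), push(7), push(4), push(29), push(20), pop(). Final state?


push(26) -> [26]
push(7) -> [26, 7]
push(4) -> [26, 7, 4]
push(29) -> [26, 7, 4, 29]
push(20) -> [26, 7, 4, 29, 20]
pop() returns 20 -> [26, 7, 4, 29]
Final stack (bottom to top): [26, 7, 4, 29]


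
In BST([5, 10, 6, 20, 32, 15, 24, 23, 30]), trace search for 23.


BST root = 5
Search for 23: compare at each node
Path: [5, 10, 20, 32, 24, 23]


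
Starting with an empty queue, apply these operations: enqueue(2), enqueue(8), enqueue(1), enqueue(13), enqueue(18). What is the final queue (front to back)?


enqueue(2) -> [2]
enqueue(8) -> [2, 8]
enqueue(1) -> [2, 8, 1]
enqueue(13) -> [2, 8, 1, 13]
enqueue(18) -> [2, 8, 1, 13, 18]
Final queue (front to back): [2, 8, 1, 13, 18]


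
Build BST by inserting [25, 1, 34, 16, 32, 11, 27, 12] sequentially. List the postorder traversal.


Root = 25; build tree by BST insertion.
Postorder traversal: [12, 11, 16, 1, 27, 32, 34, 25]


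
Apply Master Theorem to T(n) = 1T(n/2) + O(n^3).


a=1, b=2, c=3. log_2(1)=0 < c=3. Case 3: O(n^c) = O(n^3)
Complexity: O(n^3)


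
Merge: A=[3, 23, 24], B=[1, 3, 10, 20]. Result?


Compare heads, take smaller each step.
Merged: [1, 3, 3, 10, 20, 23, 24]


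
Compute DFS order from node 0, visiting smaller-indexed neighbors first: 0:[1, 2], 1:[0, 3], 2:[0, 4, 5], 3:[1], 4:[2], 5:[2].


DFS stack-based: start with [0]
Visit order: [0, 1, 3, 2, 4, 5]


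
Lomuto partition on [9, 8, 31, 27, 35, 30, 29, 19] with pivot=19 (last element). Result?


Elements <= 19 go left of pivot.
Result: [9, 8, 19, 27, 35, 30, 29, 31], pivot at index 2


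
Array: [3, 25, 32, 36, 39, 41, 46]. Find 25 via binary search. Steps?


Search for 25:
[0,6] mid=3 arr[3]=36
[0,2] mid=1 arr[1]=25
Total: 2 comparisons


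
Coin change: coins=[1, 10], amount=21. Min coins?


dp[0]=0; dp[i]=1+min(dp[i-c] for c in coins)
...dp[16]=7, dp[17]=8, dp[18]=9, dp[19]=10, dp[20]=2, dp[21]=3
Minimum coins for 21 = 3


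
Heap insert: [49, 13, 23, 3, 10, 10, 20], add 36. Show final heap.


Append 36: [49, 13, 23, 3, 10, 10, 20, 36]
Bubble up: swap idx 7(36) with idx 3(3); swap idx 3(36) with idx 1(13)
Result: [49, 36, 23, 13, 10, 10, 20, 3]


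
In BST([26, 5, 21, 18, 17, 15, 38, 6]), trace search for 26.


BST root = 26
Search for 26: compare at each node
Path: [26]


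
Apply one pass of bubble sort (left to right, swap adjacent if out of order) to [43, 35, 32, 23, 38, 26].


After one pass: [35, 32, 23, 38, 26, 43]


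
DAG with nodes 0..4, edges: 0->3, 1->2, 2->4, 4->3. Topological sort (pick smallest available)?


Kahn's algorithm, process smallest node first
Order: [0, 1, 2, 4, 3]


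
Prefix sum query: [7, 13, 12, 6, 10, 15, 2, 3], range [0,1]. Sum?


Prefix sums: [0, 7, 20, 32, 38, 48, 63, 65, 68]
Sum[0..1] = prefix[2] - prefix[0] = 20 - 0 = 20


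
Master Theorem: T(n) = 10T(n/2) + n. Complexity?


a=10, b=2, c=1. log_2(10)=3.322 > c=1. Case 1: O(n^log_b(a)) = O(n^3.322)
Complexity: O(n^3.322)


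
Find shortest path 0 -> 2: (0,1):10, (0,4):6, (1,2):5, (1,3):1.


Dijkstra from 0:
Distances: {0: 0, 1: 10, 2: 15, 3: 11, 4: 6}
Shortest distance to 2 = 15, path = [0, 1, 2]


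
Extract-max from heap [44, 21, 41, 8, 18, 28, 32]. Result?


Max = 44
Replace root with last, heapify down
Resulting heap: [41, 21, 32, 8, 18, 28]


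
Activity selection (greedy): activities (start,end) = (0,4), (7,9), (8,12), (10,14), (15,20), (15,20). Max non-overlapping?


Greedy: pick earliest-ending, then skip overlaps.
Selected (4 activities): [(0, 4), (7, 9), (10, 14), (15, 20)]


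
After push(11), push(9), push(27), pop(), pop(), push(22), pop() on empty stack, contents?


push(11) -> [11]
push(9) -> [11, 9]
push(27) -> [11, 9, 27]
pop() returns 27 -> [11, 9]
pop() returns 9 -> [11]
push(22) -> [11, 22]
pop() returns 22 -> [11]
Final stack (bottom to top): [11]


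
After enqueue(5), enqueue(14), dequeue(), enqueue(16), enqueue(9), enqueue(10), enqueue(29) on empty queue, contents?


enqueue(5) -> [5]
enqueue(14) -> [5, 14]
dequeue() returns 5 -> [14]
enqueue(16) -> [14, 16]
enqueue(9) -> [14, 16, 9]
enqueue(10) -> [14, 16, 9, 10]
enqueue(29) -> [14, 16, 9, 10, 29]
Final queue (front to back): [14, 16, 9, 10, 29]


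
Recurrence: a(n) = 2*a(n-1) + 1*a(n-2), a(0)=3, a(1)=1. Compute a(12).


Build bottom-up:
...a(10)=5333, a(11)=12875, a(12)=2*12875+1*5333=31083


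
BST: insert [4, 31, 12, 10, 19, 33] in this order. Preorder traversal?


Root = 4; build tree by BST insertion.
Preorder traversal: [4, 31, 12, 10, 19, 33]


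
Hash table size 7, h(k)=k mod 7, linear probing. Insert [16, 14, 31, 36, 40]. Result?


Insertions: 16->slot 2; 14->slot 0; 31->slot 3; 36->slot 1; 40->slot 5
Table: [14, 36, 16, 31, None, 40, None]


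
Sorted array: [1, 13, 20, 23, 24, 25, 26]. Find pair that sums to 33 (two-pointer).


Two pointers: lo=0, hi=6
Found pair: (13, 20) summing to 33


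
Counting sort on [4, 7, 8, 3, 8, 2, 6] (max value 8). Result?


Count array: [0, 0, 1, 1, 1, 0, 1, 1, 2]
Reconstruct: [2, 3, 4, 6, 7, 8, 8]


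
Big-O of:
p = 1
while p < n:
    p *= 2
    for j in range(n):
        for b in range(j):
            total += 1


Per nesting level: O(log n) * O(n) * O(n) [triangular over j] = O(n^2 log n)
Complexity: O(n^2 log n)


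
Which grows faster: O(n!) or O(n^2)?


quadratic grows slower than factorial
O(n^2) is asymptotically smaller; O(n!) grows faster


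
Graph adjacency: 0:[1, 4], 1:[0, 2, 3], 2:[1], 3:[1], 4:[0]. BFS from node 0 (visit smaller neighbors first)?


BFS queue: start with [0]
Visit order: [0, 1, 4, 2, 3]


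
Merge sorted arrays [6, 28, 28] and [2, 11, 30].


Compare heads, take smaller each step.
Merged: [2, 6, 11, 28, 28, 30]


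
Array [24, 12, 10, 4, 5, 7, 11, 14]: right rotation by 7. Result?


Right rotate by 7: [12, 10, 4, 5, 7, 11, 14, 24]


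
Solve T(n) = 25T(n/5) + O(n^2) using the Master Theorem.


a=25, b=5, c=2. log_5(25)=2 = c=2. Case 2: O(n^c log n) = O(n^2 log n)
Complexity: O(n^2 log n)


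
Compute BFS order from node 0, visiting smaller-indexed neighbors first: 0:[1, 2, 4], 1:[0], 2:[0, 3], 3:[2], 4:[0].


BFS queue: start with [0]
Visit order: [0, 1, 2, 4, 3]


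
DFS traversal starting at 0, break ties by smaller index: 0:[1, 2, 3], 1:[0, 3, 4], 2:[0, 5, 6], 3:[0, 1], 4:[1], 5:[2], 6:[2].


DFS stack-based: start with [0]
Visit order: [0, 1, 3, 4, 2, 5, 6]


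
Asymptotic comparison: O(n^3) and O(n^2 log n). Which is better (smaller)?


n^2 log n grows slower than cubic
O(n^2 log n) is asymptotically smaller; O(n^3) grows faster


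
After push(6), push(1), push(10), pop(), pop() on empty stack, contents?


push(6) -> [6]
push(1) -> [6, 1]
push(10) -> [6, 1, 10]
pop() returns 10 -> [6, 1]
pop() returns 1 -> [6]
Final stack (bottom to top): [6]


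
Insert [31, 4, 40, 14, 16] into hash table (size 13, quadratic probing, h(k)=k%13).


Insertions: 31->slot 5; 4->slot 4; 40->slot 1; 14->slot 2; 16->slot 3
Table: [None, 40, 14, 16, 4, 31, None, None, None, None, None, None, None]


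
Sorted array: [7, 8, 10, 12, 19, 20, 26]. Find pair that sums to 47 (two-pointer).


Two pointers: lo=0, hi=6
No pair sums to 47


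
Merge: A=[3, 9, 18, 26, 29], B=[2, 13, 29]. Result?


Compare heads, take smaller each step.
Merged: [2, 3, 9, 13, 18, 26, 29, 29]


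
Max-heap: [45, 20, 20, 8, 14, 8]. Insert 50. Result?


Append 50: [45, 20, 20, 8, 14, 8, 50]
Bubble up: swap idx 6(50) with idx 2(20); swap idx 2(50) with idx 0(45)
Result: [50, 20, 45, 8, 14, 8, 20]


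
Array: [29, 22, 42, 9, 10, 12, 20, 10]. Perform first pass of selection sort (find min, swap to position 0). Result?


After one pass: [9, 22, 42, 29, 10, 12, 20, 10]


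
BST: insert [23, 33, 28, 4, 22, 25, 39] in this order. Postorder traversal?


Root = 23; build tree by BST insertion.
Postorder traversal: [22, 4, 25, 28, 39, 33, 23]


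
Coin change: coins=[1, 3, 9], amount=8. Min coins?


dp[0]=0; dp[i]=1+min(dp[i-c] for c in coins)
...dp[3]=1, dp[4]=2, dp[5]=3, dp[6]=2, dp[7]=3, dp[8]=4
Minimum coins for 8 = 4


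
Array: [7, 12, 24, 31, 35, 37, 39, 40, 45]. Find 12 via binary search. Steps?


Search for 12:
[0,8] mid=4 arr[4]=35
[0,3] mid=1 arr[1]=12
Total: 2 comparisons


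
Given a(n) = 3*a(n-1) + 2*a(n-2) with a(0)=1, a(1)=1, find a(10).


Build bottom-up:
...a(8)=9805, a(9)=34921, a(10)=3*34921+2*9805=124373


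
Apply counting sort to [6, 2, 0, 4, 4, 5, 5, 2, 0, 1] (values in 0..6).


Count array: [2, 1, 2, 0, 2, 2, 1]
Reconstruct: [0, 0, 1, 2, 2, 4, 4, 5, 5, 6]


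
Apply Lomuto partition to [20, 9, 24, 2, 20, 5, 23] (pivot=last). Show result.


Elements <= 23 go left of pivot.
Result: [20, 9, 2, 20, 5, 23, 24], pivot at index 5


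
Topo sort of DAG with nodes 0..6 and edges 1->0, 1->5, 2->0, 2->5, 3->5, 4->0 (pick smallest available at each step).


Kahn's algorithm, process smallest node first
Order: [1, 2, 3, 4, 0, 5, 6]


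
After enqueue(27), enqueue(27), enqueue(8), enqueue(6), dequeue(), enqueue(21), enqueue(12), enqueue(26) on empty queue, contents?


enqueue(27) -> [27]
enqueue(27) -> [27, 27]
enqueue(8) -> [27, 27, 8]
enqueue(6) -> [27, 27, 8, 6]
dequeue() returns 27 -> [27, 8, 6]
enqueue(21) -> [27, 8, 6, 21]
enqueue(12) -> [27, 8, 6, 21, 12]
enqueue(26) -> [27, 8, 6, 21, 12, 26]
Final queue (front to back): [27, 8, 6, 21, 12, 26]


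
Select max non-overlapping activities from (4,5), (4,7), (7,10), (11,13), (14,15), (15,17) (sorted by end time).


Greedy: pick earliest-ending, then skip overlaps.
Selected (5 activities): [(4, 5), (7, 10), (11, 13), (14, 15), (15, 17)]


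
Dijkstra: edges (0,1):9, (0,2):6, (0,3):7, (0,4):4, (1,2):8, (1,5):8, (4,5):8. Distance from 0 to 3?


Dijkstra from 0:
Distances: {0: 0, 1: 9, 2: 6, 3: 7, 4: 4, 5: 12}
Shortest distance to 3 = 7, path = [0, 3]


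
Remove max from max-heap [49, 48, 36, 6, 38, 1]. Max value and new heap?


Max = 49
Replace root with last, heapify down
Resulting heap: [48, 38, 36, 6, 1]


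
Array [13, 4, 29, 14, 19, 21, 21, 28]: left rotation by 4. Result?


Left rotate by 4: [19, 21, 21, 28, 13, 4, 29, 14]


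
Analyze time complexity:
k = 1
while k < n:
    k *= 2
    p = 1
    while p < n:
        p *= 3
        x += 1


Per nesting level: O(log n) * O(log n) = O((log n)^2)
Complexity: O((log n)^2)


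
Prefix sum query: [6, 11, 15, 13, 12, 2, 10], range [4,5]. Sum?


Prefix sums: [0, 6, 17, 32, 45, 57, 59, 69]
Sum[4..5] = prefix[6] - prefix[4] = 59 - 45 = 14


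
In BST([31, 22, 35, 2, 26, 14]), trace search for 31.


BST root = 31
Search for 31: compare at each node
Path: [31]


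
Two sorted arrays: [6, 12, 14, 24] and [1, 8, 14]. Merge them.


Compare heads, take smaller each step.
Merged: [1, 6, 8, 12, 14, 14, 24]


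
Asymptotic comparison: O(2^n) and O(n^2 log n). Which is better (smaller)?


n^2 log n grows slower than exponential
O(n^2 log n) is asymptotically smaller; O(2^n) grows faster


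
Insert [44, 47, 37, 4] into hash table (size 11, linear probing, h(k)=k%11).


Insertions: 44->slot 0; 47->slot 3; 37->slot 4; 4->slot 5
Table: [44, None, None, 47, 37, 4, None, None, None, None, None]


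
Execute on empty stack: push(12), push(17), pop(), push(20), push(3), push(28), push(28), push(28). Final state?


push(12) -> [12]
push(17) -> [12, 17]
pop() returns 17 -> [12]
push(20) -> [12, 20]
push(3) -> [12, 20, 3]
push(28) -> [12, 20, 3, 28]
push(28) -> [12, 20, 3, 28, 28]
push(28) -> [12, 20, 3, 28, 28, 28]
Final stack (bottom to top): [12, 20, 3, 28, 28, 28]


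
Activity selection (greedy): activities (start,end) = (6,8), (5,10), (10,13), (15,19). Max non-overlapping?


Greedy: pick earliest-ending, then skip overlaps.
Selected (3 activities): [(6, 8), (10, 13), (15, 19)]


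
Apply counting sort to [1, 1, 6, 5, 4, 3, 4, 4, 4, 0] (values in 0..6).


Count array: [1, 2, 0, 1, 4, 1, 1]
Reconstruct: [0, 1, 1, 3, 4, 4, 4, 4, 5, 6]


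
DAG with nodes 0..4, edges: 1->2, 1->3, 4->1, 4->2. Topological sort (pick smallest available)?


Kahn's algorithm, process smallest node first
Order: [0, 4, 1, 2, 3]
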